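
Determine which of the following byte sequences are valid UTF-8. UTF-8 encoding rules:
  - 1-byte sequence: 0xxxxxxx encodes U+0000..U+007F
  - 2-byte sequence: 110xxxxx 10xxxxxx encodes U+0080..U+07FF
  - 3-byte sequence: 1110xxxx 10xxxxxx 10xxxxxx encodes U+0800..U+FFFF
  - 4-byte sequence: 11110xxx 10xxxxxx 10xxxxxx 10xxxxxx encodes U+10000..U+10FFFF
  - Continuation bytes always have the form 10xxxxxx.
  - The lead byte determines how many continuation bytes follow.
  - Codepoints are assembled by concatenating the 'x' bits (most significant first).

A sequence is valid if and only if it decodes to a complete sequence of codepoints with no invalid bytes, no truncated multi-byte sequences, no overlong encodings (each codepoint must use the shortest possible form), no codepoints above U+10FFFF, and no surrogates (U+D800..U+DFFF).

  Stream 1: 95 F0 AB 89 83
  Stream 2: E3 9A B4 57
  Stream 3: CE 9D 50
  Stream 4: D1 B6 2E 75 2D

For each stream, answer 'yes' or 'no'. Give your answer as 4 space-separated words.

Stream 1: error at byte offset 0. INVALID
Stream 2: decodes cleanly. VALID
Stream 3: decodes cleanly. VALID
Stream 4: decodes cleanly. VALID

Answer: no yes yes yes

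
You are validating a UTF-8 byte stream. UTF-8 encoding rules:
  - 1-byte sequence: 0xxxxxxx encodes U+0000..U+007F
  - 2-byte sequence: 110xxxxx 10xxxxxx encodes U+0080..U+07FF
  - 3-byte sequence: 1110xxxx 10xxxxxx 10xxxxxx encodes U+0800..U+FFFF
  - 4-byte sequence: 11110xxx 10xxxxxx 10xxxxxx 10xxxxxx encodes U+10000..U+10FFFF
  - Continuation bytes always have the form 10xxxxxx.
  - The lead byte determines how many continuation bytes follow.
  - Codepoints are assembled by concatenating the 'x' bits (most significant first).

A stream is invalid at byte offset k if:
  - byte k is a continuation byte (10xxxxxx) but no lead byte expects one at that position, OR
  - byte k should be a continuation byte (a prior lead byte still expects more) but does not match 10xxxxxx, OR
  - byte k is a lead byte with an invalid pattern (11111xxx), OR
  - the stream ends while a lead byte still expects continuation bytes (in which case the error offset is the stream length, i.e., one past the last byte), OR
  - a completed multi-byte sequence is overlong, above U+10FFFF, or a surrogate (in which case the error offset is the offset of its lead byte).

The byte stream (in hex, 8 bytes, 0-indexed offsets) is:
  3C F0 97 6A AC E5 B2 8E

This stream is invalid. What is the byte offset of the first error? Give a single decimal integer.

Answer: 3

Derivation:
Byte[0]=3C: 1-byte ASCII. cp=U+003C
Byte[1]=F0: 4-byte lead, need 3 cont bytes. acc=0x0
Byte[2]=97: continuation. acc=(acc<<6)|0x17=0x17
Byte[3]=6A: expected 10xxxxxx continuation. INVALID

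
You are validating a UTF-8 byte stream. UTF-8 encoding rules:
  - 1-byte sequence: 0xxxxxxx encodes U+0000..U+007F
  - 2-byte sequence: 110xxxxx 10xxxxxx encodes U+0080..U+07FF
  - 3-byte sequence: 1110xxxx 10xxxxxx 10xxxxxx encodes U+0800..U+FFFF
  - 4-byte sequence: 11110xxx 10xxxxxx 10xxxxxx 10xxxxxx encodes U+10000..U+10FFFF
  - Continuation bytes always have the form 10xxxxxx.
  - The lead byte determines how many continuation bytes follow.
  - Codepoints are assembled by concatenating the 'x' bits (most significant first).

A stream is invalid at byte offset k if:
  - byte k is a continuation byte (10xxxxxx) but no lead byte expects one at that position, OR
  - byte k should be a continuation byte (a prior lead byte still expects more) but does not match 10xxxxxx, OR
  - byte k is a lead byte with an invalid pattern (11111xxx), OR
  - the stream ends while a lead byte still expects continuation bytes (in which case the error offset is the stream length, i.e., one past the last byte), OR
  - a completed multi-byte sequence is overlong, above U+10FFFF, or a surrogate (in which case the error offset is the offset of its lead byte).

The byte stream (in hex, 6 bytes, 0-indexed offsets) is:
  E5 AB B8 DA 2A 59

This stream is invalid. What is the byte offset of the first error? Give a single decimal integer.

Answer: 4

Derivation:
Byte[0]=E5: 3-byte lead, need 2 cont bytes. acc=0x5
Byte[1]=AB: continuation. acc=(acc<<6)|0x2B=0x16B
Byte[2]=B8: continuation. acc=(acc<<6)|0x38=0x5AF8
Completed: cp=U+5AF8 (starts at byte 0)
Byte[3]=DA: 2-byte lead, need 1 cont bytes. acc=0x1A
Byte[4]=2A: expected 10xxxxxx continuation. INVALID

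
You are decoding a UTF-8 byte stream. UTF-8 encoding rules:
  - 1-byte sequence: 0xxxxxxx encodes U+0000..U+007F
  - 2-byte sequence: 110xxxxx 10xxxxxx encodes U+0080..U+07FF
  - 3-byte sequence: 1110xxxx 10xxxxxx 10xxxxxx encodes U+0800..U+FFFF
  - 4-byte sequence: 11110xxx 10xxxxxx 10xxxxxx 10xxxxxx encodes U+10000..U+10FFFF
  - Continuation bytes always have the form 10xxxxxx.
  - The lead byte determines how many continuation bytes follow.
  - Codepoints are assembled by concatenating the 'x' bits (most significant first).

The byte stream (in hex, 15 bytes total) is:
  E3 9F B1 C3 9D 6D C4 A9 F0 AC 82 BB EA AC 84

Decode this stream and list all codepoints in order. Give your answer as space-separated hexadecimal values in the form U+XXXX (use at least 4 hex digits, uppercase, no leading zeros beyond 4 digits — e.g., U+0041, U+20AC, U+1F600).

Byte[0]=E3: 3-byte lead, need 2 cont bytes. acc=0x3
Byte[1]=9F: continuation. acc=(acc<<6)|0x1F=0xDF
Byte[2]=B1: continuation. acc=(acc<<6)|0x31=0x37F1
Completed: cp=U+37F1 (starts at byte 0)
Byte[3]=C3: 2-byte lead, need 1 cont bytes. acc=0x3
Byte[4]=9D: continuation. acc=(acc<<6)|0x1D=0xDD
Completed: cp=U+00DD (starts at byte 3)
Byte[5]=6D: 1-byte ASCII. cp=U+006D
Byte[6]=C4: 2-byte lead, need 1 cont bytes. acc=0x4
Byte[7]=A9: continuation. acc=(acc<<6)|0x29=0x129
Completed: cp=U+0129 (starts at byte 6)
Byte[8]=F0: 4-byte lead, need 3 cont bytes. acc=0x0
Byte[9]=AC: continuation. acc=(acc<<6)|0x2C=0x2C
Byte[10]=82: continuation. acc=(acc<<6)|0x02=0xB02
Byte[11]=BB: continuation. acc=(acc<<6)|0x3B=0x2C0BB
Completed: cp=U+2C0BB (starts at byte 8)
Byte[12]=EA: 3-byte lead, need 2 cont bytes. acc=0xA
Byte[13]=AC: continuation. acc=(acc<<6)|0x2C=0x2AC
Byte[14]=84: continuation. acc=(acc<<6)|0x04=0xAB04
Completed: cp=U+AB04 (starts at byte 12)

Answer: U+37F1 U+00DD U+006D U+0129 U+2C0BB U+AB04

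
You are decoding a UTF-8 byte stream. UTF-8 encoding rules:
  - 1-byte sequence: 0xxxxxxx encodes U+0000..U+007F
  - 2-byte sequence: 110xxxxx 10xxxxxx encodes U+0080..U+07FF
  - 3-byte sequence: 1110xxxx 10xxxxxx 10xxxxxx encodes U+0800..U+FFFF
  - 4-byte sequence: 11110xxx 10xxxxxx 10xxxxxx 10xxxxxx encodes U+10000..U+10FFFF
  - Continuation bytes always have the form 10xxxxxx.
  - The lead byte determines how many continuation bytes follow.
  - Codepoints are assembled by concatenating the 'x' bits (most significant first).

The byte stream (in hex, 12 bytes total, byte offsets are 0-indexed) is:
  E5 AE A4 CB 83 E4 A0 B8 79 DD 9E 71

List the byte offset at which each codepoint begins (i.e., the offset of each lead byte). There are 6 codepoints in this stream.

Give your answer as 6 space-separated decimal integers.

Answer: 0 3 5 8 9 11

Derivation:
Byte[0]=E5: 3-byte lead, need 2 cont bytes. acc=0x5
Byte[1]=AE: continuation. acc=(acc<<6)|0x2E=0x16E
Byte[2]=A4: continuation. acc=(acc<<6)|0x24=0x5BA4
Completed: cp=U+5BA4 (starts at byte 0)
Byte[3]=CB: 2-byte lead, need 1 cont bytes. acc=0xB
Byte[4]=83: continuation. acc=(acc<<6)|0x03=0x2C3
Completed: cp=U+02C3 (starts at byte 3)
Byte[5]=E4: 3-byte lead, need 2 cont bytes. acc=0x4
Byte[6]=A0: continuation. acc=(acc<<6)|0x20=0x120
Byte[7]=B8: continuation. acc=(acc<<6)|0x38=0x4838
Completed: cp=U+4838 (starts at byte 5)
Byte[8]=79: 1-byte ASCII. cp=U+0079
Byte[9]=DD: 2-byte lead, need 1 cont bytes. acc=0x1D
Byte[10]=9E: continuation. acc=(acc<<6)|0x1E=0x75E
Completed: cp=U+075E (starts at byte 9)
Byte[11]=71: 1-byte ASCII. cp=U+0071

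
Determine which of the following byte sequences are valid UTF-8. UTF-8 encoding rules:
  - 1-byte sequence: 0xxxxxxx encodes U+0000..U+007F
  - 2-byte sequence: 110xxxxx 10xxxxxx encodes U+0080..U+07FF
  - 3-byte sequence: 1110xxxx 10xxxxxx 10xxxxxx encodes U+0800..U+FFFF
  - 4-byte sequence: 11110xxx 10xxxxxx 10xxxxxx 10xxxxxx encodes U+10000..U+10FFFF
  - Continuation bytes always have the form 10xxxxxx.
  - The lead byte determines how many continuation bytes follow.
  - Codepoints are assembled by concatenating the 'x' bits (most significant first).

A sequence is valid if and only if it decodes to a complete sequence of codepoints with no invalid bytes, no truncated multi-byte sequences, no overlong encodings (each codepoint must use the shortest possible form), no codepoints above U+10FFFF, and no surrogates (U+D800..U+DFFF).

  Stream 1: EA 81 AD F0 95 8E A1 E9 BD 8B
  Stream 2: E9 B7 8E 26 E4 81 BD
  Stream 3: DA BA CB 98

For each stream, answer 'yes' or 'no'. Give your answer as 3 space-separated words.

Answer: yes yes yes

Derivation:
Stream 1: decodes cleanly. VALID
Stream 2: decodes cleanly. VALID
Stream 3: decodes cleanly. VALID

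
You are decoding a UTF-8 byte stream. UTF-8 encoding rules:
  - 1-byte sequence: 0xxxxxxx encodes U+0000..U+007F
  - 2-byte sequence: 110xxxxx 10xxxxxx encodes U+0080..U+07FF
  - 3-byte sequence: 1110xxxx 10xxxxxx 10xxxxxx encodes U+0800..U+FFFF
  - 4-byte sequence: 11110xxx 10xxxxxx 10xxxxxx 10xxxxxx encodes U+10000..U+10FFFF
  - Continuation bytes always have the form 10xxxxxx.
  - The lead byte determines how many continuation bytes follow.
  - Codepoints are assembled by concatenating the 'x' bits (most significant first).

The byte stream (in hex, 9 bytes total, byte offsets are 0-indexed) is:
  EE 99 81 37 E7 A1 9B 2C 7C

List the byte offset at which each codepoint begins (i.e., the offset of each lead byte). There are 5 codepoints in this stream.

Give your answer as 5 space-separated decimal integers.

Answer: 0 3 4 7 8

Derivation:
Byte[0]=EE: 3-byte lead, need 2 cont bytes. acc=0xE
Byte[1]=99: continuation. acc=(acc<<6)|0x19=0x399
Byte[2]=81: continuation. acc=(acc<<6)|0x01=0xE641
Completed: cp=U+E641 (starts at byte 0)
Byte[3]=37: 1-byte ASCII. cp=U+0037
Byte[4]=E7: 3-byte lead, need 2 cont bytes. acc=0x7
Byte[5]=A1: continuation. acc=(acc<<6)|0x21=0x1E1
Byte[6]=9B: continuation. acc=(acc<<6)|0x1B=0x785B
Completed: cp=U+785B (starts at byte 4)
Byte[7]=2C: 1-byte ASCII. cp=U+002C
Byte[8]=7C: 1-byte ASCII. cp=U+007C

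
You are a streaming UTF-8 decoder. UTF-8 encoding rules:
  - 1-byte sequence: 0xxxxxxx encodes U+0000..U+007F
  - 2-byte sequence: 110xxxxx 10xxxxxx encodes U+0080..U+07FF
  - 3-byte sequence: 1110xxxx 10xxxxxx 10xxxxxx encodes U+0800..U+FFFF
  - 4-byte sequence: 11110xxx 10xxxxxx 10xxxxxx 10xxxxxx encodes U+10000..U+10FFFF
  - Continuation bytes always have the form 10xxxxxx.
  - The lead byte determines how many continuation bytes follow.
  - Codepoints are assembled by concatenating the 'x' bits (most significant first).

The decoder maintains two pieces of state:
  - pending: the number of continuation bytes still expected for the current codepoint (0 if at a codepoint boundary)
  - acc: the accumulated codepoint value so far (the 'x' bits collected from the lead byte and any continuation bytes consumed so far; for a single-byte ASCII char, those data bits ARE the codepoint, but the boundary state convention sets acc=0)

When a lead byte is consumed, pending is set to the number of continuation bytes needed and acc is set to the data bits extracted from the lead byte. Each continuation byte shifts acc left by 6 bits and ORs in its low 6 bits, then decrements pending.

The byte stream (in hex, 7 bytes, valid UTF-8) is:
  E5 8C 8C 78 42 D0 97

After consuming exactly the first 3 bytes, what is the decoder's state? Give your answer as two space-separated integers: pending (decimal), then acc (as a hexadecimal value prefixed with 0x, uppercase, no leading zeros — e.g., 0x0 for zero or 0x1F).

Byte[0]=E5: 3-byte lead. pending=2, acc=0x5
Byte[1]=8C: continuation. acc=(acc<<6)|0x0C=0x14C, pending=1
Byte[2]=8C: continuation. acc=(acc<<6)|0x0C=0x530C, pending=0

Answer: 0 0x530C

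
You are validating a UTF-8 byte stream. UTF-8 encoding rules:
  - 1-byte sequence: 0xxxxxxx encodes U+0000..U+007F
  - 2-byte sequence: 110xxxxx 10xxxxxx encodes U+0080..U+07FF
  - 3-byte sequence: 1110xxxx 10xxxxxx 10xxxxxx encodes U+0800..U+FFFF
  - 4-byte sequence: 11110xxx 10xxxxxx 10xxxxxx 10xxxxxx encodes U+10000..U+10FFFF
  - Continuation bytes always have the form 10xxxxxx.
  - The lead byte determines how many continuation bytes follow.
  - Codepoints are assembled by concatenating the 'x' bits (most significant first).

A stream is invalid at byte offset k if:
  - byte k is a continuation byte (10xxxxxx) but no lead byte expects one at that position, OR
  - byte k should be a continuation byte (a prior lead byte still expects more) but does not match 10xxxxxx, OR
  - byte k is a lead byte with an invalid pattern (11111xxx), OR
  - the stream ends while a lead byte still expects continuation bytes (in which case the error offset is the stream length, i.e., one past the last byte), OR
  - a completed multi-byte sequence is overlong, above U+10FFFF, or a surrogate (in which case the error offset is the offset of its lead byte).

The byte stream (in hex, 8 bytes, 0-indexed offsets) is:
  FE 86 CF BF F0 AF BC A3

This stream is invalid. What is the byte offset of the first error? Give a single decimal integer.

Byte[0]=FE: INVALID lead byte (not 0xxx/110x/1110/11110)

Answer: 0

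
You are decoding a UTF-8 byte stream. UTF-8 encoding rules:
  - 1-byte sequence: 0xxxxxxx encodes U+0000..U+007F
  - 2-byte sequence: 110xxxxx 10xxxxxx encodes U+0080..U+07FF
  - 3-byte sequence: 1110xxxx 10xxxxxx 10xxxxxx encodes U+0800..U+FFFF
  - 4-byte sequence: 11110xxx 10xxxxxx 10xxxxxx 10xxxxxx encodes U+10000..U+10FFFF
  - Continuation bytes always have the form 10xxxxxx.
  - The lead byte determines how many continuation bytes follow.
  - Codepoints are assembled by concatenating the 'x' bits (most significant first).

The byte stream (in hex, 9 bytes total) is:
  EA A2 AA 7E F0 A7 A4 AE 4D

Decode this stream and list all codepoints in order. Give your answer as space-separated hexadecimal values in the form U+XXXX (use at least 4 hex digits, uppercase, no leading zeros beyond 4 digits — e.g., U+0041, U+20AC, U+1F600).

Byte[0]=EA: 3-byte lead, need 2 cont bytes. acc=0xA
Byte[1]=A2: continuation. acc=(acc<<6)|0x22=0x2A2
Byte[2]=AA: continuation. acc=(acc<<6)|0x2A=0xA8AA
Completed: cp=U+A8AA (starts at byte 0)
Byte[3]=7E: 1-byte ASCII. cp=U+007E
Byte[4]=F0: 4-byte lead, need 3 cont bytes. acc=0x0
Byte[5]=A7: continuation. acc=(acc<<6)|0x27=0x27
Byte[6]=A4: continuation. acc=(acc<<6)|0x24=0x9E4
Byte[7]=AE: continuation. acc=(acc<<6)|0x2E=0x2792E
Completed: cp=U+2792E (starts at byte 4)
Byte[8]=4D: 1-byte ASCII. cp=U+004D

Answer: U+A8AA U+007E U+2792E U+004D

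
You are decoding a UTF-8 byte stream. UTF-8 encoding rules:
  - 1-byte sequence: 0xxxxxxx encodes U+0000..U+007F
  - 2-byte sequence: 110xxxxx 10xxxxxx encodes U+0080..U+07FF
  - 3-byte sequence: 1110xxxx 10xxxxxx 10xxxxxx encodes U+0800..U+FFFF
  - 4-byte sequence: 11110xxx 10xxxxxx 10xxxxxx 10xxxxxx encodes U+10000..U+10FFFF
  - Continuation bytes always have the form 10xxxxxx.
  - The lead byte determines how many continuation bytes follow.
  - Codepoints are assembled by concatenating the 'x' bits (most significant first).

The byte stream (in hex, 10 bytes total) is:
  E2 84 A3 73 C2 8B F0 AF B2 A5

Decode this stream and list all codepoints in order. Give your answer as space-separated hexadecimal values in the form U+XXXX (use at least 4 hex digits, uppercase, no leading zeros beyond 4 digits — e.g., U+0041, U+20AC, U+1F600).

Byte[0]=E2: 3-byte lead, need 2 cont bytes. acc=0x2
Byte[1]=84: continuation. acc=(acc<<6)|0x04=0x84
Byte[2]=A3: continuation. acc=(acc<<6)|0x23=0x2123
Completed: cp=U+2123 (starts at byte 0)
Byte[3]=73: 1-byte ASCII. cp=U+0073
Byte[4]=C2: 2-byte lead, need 1 cont bytes. acc=0x2
Byte[5]=8B: continuation. acc=(acc<<6)|0x0B=0x8B
Completed: cp=U+008B (starts at byte 4)
Byte[6]=F0: 4-byte lead, need 3 cont bytes. acc=0x0
Byte[7]=AF: continuation. acc=(acc<<6)|0x2F=0x2F
Byte[8]=B2: continuation. acc=(acc<<6)|0x32=0xBF2
Byte[9]=A5: continuation. acc=(acc<<6)|0x25=0x2FCA5
Completed: cp=U+2FCA5 (starts at byte 6)

Answer: U+2123 U+0073 U+008B U+2FCA5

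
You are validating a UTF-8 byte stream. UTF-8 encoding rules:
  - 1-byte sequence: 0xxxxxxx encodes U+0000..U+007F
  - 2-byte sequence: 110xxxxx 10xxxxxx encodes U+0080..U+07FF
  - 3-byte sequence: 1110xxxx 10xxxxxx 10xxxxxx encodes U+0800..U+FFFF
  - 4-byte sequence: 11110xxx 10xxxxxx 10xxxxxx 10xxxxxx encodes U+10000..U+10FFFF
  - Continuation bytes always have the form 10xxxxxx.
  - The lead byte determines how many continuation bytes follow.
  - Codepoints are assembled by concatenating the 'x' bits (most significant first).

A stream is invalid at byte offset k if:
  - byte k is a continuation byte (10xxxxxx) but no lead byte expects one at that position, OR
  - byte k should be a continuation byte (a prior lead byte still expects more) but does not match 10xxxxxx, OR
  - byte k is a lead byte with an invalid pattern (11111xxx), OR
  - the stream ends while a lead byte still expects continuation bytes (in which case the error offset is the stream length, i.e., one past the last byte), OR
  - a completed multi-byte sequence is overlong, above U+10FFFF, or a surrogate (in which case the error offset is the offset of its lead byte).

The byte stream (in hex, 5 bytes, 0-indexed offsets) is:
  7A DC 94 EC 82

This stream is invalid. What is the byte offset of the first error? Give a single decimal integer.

Answer: 5

Derivation:
Byte[0]=7A: 1-byte ASCII. cp=U+007A
Byte[1]=DC: 2-byte lead, need 1 cont bytes. acc=0x1C
Byte[2]=94: continuation. acc=(acc<<6)|0x14=0x714
Completed: cp=U+0714 (starts at byte 1)
Byte[3]=EC: 3-byte lead, need 2 cont bytes. acc=0xC
Byte[4]=82: continuation. acc=(acc<<6)|0x02=0x302
Byte[5]: stream ended, expected continuation. INVALID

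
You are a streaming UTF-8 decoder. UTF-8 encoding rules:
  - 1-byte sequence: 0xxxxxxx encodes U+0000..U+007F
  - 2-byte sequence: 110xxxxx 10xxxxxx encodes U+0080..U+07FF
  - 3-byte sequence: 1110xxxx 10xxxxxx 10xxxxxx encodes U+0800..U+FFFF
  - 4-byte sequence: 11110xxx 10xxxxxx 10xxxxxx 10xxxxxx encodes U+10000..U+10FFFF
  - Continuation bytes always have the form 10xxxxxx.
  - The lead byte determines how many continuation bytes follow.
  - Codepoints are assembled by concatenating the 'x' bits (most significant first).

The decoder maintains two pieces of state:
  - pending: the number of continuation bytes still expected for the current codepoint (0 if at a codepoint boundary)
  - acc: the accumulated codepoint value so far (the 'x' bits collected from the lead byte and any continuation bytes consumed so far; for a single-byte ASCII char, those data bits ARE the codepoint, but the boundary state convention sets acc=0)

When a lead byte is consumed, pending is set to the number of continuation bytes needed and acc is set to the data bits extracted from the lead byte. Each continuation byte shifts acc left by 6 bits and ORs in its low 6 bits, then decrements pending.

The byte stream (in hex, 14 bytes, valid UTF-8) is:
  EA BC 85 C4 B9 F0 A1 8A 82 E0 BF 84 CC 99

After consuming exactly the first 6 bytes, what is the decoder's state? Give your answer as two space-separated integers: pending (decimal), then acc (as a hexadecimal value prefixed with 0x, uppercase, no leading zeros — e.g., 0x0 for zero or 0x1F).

Answer: 3 0x0

Derivation:
Byte[0]=EA: 3-byte lead. pending=2, acc=0xA
Byte[1]=BC: continuation. acc=(acc<<6)|0x3C=0x2BC, pending=1
Byte[2]=85: continuation. acc=(acc<<6)|0x05=0xAF05, pending=0
Byte[3]=C4: 2-byte lead. pending=1, acc=0x4
Byte[4]=B9: continuation. acc=(acc<<6)|0x39=0x139, pending=0
Byte[5]=F0: 4-byte lead. pending=3, acc=0x0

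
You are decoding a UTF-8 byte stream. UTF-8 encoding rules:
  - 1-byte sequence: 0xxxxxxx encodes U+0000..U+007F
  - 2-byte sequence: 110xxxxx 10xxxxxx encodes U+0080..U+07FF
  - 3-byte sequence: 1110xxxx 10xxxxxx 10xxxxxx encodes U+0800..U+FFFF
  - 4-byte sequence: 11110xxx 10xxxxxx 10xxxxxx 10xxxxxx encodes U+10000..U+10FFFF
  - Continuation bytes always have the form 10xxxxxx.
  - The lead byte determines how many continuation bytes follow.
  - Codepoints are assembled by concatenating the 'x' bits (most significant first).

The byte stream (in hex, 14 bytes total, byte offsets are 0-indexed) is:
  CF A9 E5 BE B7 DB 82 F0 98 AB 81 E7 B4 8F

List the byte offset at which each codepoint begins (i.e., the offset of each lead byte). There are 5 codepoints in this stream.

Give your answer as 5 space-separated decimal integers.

Answer: 0 2 5 7 11

Derivation:
Byte[0]=CF: 2-byte lead, need 1 cont bytes. acc=0xF
Byte[1]=A9: continuation. acc=(acc<<6)|0x29=0x3E9
Completed: cp=U+03E9 (starts at byte 0)
Byte[2]=E5: 3-byte lead, need 2 cont bytes. acc=0x5
Byte[3]=BE: continuation. acc=(acc<<6)|0x3E=0x17E
Byte[4]=B7: continuation. acc=(acc<<6)|0x37=0x5FB7
Completed: cp=U+5FB7 (starts at byte 2)
Byte[5]=DB: 2-byte lead, need 1 cont bytes. acc=0x1B
Byte[6]=82: continuation. acc=(acc<<6)|0x02=0x6C2
Completed: cp=U+06C2 (starts at byte 5)
Byte[7]=F0: 4-byte lead, need 3 cont bytes. acc=0x0
Byte[8]=98: continuation. acc=(acc<<6)|0x18=0x18
Byte[9]=AB: continuation. acc=(acc<<6)|0x2B=0x62B
Byte[10]=81: continuation. acc=(acc<<6)|0x01=0x18AC1
Completed: cp=U+18AC1 (starts at byte 7)
Byte[11]=E7: 3-byte lead, need 2 cont bytes. acc=0x7
Byte[12]=B4: continuation. acc=(acc<<6)|0x34=0x1F4
Byte[13]=8F: continuation. acc=(acc<<6)|0x0F=0x7D0F
Completed: cp=U+7D0F (starts at byte 11)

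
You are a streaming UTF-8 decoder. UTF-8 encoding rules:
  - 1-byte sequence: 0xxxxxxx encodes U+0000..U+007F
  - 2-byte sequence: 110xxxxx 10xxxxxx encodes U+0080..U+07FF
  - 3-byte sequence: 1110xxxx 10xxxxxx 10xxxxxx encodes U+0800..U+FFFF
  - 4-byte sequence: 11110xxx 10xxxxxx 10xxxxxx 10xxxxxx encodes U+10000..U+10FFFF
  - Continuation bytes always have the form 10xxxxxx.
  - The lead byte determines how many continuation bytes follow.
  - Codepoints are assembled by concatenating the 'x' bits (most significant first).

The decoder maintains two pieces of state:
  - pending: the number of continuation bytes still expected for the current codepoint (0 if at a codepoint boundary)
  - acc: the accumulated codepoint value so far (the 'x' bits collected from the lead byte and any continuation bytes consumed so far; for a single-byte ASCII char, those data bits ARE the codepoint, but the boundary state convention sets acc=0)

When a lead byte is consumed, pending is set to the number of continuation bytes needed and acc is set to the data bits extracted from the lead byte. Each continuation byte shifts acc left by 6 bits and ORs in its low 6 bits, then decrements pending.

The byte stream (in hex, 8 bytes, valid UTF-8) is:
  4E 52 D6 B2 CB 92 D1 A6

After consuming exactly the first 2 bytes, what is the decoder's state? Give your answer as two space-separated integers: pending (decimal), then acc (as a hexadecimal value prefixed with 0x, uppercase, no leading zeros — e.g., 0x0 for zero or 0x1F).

Answer: 0 0x0

Derivation:
Byte[0]=4E: 1-byte. pending=0, acc=0x0
Byte[1]=52: 1-byte. pending=0, acc=0x0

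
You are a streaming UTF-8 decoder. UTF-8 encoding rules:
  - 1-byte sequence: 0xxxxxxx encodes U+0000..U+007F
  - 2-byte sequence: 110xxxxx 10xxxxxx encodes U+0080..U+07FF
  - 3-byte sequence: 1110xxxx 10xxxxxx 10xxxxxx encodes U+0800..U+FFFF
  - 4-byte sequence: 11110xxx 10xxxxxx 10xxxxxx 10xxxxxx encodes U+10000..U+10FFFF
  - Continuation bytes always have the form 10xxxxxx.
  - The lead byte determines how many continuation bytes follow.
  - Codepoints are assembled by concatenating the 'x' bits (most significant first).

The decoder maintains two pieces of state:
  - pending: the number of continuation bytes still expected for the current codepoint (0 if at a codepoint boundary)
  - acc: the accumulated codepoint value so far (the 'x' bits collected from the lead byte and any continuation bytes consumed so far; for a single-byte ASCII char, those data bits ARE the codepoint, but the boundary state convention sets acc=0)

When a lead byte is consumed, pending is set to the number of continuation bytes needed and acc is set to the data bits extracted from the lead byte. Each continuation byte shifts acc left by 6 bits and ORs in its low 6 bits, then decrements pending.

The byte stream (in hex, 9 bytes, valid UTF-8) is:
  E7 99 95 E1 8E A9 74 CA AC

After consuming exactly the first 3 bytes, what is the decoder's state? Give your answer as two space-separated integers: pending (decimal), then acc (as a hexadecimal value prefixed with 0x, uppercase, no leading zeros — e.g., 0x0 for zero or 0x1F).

Answer: 0 0x7655

Derivation:
Byte[0]=E7: 3-byte lead. pending=2, acc=0x7
Byte[1]=99: continuation. acc=(acc<<6)|0x19=0x1D9, pending=1
Byte[2]=95: continuation. acc=(acc<<6)|0x15=0x7655, pending=0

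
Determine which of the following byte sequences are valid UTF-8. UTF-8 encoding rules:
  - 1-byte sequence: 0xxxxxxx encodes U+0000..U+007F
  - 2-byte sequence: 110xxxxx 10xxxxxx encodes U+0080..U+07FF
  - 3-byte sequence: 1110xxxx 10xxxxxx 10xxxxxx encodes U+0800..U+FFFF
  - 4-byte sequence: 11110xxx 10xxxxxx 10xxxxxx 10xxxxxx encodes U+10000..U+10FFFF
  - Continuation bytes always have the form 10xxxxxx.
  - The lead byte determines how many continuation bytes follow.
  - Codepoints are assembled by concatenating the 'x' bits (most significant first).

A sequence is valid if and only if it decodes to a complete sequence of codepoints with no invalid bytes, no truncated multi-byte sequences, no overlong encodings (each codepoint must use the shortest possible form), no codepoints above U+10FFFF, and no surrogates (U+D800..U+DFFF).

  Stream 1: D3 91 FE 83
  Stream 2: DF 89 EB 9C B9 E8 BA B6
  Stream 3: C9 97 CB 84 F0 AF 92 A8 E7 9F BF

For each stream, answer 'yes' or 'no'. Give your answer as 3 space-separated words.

Stream 1: error at byte offset 2. INVALID
Stream 2: decodes cleanly. VALID
Stream 3: decodes cleanly. VALID

Answer: no yes yes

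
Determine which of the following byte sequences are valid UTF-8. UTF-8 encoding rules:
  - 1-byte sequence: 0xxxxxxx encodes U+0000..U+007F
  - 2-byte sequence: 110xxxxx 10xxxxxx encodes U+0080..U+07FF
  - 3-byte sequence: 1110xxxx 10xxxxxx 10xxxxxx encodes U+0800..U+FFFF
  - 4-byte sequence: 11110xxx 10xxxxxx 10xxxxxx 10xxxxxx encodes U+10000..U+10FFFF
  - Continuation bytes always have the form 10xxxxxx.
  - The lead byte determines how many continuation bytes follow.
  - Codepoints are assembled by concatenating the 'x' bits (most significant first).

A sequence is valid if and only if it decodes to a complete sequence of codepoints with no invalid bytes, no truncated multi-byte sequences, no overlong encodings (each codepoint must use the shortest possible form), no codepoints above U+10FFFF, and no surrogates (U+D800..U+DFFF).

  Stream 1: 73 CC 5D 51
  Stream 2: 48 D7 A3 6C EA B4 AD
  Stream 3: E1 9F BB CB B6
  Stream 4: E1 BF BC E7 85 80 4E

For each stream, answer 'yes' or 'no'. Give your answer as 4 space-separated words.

Answer: no yes yes yes

Derivation:
Stream 1: error at byte offset 2. INVALID
Stream 2: decodes cleanly. VALID
Stream 3: decodes cleanly. VALID
Stream 4: decodes cleanly. VALID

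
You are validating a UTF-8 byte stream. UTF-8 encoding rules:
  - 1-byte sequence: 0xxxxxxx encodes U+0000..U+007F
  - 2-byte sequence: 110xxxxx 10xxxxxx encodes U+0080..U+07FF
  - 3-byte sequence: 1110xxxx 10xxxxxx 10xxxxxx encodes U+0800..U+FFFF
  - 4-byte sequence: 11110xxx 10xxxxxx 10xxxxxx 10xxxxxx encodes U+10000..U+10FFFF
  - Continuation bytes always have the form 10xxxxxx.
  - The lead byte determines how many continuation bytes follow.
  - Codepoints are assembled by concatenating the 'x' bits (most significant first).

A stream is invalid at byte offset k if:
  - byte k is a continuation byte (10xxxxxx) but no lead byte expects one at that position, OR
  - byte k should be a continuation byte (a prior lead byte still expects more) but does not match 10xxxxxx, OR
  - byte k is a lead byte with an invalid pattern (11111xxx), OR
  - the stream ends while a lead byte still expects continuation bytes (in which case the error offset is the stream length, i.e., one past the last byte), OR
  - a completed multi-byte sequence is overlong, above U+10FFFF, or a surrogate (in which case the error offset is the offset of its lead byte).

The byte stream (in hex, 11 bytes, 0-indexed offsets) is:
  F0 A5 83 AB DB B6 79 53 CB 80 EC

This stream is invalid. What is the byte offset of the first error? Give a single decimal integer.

Answer: 11

Derivation:
Byte[0]=F0: 4-byte lead, need 3 cont bytes. acc=0x0
Byte[1]=A5: continuation. acc=(acc<<6)|0x25=0x25
Byte[2]=83: continuation. acc=(acc<<6)|0x03=0x943
Byte[3]=AB: continuation. acc=(acc<<6)|0x2B=0x250EB
Completed: cp=U+250EB (starts at byte 0)
Byte[4]=DB: 2-byte lead, need 1 cont bytes. acc=0x1B
Byte[5]=B6: continuation. acc=(acc<<6)|0x36=0x6F6
Completed: cp=U+06F6 (starts at byte 4)
Byte[6]=79: 1-byte ASCII. cp=U+0079
Byte[7]=53: 1-byte ASCII. cp=U+0053
Byte[8]=CB: 2-byte lead, need 1 cont bytes. acc=0xB
Byte[9]=80: continuation. acc=(acc<<6)|0x00=0x2C0
Completed: cp=U+02C0 (starts at byte 8)
Byte[10]=EC: 3-byte lead, need 2 cont bytes. acc=0xC
Byte[11]: stream ended, expected continuation. INVALID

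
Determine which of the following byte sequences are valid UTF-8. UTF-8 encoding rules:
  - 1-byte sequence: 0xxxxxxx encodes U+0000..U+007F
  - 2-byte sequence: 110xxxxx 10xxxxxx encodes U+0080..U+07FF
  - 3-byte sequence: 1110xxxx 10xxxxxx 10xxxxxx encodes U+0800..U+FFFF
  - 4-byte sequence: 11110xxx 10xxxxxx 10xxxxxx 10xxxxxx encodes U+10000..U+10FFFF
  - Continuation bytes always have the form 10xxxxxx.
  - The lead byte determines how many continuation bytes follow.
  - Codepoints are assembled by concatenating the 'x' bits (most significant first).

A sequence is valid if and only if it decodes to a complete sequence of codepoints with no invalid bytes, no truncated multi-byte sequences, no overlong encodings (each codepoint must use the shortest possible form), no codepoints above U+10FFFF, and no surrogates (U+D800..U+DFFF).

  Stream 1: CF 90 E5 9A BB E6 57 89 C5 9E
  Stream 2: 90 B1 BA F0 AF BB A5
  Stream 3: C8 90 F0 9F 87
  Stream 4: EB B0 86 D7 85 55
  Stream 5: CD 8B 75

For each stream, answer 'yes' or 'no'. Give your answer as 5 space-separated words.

Answer: no no no yes yes

Derivation:
Stream 1: error at byte offset 6. INVALID
Stream 2: error at byte offset 0. INVALID
Stream 3: error at byte offset 5. INVALID
Stream 4: decodes cleanly. VALID
Stream 5: decodes cleanly. VALID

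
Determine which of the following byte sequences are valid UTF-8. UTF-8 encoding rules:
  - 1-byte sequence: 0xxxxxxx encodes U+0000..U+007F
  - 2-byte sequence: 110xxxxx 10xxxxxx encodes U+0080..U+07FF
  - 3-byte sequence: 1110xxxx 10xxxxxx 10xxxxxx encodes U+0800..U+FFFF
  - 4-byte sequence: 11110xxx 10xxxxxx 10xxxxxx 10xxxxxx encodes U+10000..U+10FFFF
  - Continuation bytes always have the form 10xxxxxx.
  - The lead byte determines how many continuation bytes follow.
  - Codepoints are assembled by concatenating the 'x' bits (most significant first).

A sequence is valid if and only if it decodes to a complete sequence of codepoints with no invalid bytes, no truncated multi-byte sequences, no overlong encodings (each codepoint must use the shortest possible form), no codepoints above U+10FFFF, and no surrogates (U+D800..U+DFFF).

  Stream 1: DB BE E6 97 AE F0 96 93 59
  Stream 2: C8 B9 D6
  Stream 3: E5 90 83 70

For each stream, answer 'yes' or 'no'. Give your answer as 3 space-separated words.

Stream 1: error at byte offset 8. INVALID
Stream 2: error at byte offset 3. INVALID
Stream 3: decodes cleanly. VALID

Answer: no no yes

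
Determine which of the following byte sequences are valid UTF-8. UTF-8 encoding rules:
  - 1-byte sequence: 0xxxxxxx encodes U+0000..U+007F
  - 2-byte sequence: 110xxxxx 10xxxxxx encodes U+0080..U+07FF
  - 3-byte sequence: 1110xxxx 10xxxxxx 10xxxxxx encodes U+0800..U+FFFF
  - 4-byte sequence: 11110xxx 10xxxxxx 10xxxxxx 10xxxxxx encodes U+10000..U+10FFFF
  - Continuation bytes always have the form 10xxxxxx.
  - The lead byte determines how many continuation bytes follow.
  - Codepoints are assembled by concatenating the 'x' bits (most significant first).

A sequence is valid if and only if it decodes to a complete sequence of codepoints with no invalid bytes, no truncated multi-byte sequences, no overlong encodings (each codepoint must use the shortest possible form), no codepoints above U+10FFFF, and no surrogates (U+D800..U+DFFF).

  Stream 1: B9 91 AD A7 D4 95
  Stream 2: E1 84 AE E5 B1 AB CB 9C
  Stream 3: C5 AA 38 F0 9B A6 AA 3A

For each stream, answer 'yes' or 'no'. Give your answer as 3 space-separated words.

Stream 1: error at byte offset 0. INVALID
Stream 2: decodes cleanly. VALID
Stream 3: decodes cleanly. VALID

Answer: no yes yes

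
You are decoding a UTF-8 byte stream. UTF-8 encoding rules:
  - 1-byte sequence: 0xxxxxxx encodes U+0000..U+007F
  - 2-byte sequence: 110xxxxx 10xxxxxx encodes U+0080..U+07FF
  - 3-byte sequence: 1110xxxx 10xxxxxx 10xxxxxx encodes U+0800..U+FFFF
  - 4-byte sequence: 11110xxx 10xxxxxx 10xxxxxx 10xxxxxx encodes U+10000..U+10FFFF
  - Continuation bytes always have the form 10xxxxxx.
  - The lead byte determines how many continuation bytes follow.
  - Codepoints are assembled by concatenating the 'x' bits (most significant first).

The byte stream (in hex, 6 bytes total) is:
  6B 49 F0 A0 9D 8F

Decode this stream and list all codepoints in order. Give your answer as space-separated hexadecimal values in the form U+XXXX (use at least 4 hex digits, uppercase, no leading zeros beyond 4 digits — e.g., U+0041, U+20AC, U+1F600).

Byte[0]=6B: 1-byte ASCII. cp=U+006B
Byte[1]=49: 1-byte ASCII. cp=U+0049
Byte[2]=F0: 4-byte lead, need 3 cont bytes. acc=0x0
Byte[3]=A0: continuation. acc=(acc<<6)|0x20=0x20
Byte[4]=9D: continuation. acc=(acc<<6)|0x1D=0x81D
Byte[5]=8F: continuation. acc=(acc<<6)|0x0F=0x2074F
Completed: cp=U+2074F (starts at byte 2)

Answer: U+006B U+0049 U+2074F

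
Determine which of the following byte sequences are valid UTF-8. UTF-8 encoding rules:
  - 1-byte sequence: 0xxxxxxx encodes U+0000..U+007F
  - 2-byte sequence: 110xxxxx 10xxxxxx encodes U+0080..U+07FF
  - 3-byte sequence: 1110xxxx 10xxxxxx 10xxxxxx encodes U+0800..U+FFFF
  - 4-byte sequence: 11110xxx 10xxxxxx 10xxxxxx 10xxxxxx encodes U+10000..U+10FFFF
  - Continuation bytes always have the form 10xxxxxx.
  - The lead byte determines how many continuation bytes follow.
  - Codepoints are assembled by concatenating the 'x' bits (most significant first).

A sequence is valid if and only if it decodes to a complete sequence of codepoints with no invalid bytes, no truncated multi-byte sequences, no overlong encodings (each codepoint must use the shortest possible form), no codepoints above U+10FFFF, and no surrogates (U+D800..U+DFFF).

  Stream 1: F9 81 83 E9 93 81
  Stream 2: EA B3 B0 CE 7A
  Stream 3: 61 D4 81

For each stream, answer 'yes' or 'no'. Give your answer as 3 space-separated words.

Answer: no no yes

Derivation:
Stream 1: error at byte offset 0. INVALID
Stream 2: error at byte offset 4. INVALID
Stream 3: decodes cleanly. VALID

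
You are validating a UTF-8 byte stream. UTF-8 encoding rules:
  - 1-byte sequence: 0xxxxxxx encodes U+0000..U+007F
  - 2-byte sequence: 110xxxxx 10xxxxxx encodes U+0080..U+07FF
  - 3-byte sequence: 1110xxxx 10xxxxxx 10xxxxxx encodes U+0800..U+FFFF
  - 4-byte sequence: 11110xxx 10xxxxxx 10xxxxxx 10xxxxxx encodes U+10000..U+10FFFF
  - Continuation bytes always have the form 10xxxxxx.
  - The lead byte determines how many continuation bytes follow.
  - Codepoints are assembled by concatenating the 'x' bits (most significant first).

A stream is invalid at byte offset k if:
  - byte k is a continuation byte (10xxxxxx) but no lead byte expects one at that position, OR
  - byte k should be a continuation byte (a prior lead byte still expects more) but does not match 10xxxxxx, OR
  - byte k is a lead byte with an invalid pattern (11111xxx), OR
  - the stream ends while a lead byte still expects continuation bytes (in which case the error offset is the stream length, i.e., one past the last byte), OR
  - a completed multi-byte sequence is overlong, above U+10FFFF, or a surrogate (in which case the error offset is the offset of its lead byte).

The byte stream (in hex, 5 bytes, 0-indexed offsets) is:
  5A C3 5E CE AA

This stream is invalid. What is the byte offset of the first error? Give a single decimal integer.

Byte[0]=5A: 1-byte ASCII. cp=U+005A
Byte[1]=C3: 2-byte lead, need 1 cont bytes. acc=0x3
Byte[2]=5E: expected 10xxxxxx continuation. INVALID

Answer: 2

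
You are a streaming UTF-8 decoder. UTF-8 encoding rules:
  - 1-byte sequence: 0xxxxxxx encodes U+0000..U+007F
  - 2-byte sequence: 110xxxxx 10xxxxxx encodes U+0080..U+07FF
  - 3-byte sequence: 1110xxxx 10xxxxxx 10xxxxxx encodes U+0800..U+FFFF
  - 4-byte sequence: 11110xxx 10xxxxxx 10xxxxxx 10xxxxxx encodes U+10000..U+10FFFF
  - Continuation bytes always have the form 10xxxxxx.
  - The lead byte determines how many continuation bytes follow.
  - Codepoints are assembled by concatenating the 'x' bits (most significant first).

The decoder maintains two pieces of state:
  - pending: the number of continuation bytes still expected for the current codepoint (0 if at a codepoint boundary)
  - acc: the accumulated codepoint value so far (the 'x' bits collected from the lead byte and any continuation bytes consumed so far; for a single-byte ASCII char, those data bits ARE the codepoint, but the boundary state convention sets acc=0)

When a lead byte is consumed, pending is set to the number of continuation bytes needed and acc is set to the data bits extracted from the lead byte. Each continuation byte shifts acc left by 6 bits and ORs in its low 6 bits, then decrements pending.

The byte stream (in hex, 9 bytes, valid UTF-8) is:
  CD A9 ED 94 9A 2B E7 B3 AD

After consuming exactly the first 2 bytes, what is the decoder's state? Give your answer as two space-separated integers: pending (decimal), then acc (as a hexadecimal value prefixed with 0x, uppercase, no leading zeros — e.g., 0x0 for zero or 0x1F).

Answer: 0 0x369

Derivation:
Byte[0]=CD: 2-byte lead. pending=1, acc=0xD
Byte[1]=A9: continuation. acc=(acc<<6)|0x29=0x369, pending=0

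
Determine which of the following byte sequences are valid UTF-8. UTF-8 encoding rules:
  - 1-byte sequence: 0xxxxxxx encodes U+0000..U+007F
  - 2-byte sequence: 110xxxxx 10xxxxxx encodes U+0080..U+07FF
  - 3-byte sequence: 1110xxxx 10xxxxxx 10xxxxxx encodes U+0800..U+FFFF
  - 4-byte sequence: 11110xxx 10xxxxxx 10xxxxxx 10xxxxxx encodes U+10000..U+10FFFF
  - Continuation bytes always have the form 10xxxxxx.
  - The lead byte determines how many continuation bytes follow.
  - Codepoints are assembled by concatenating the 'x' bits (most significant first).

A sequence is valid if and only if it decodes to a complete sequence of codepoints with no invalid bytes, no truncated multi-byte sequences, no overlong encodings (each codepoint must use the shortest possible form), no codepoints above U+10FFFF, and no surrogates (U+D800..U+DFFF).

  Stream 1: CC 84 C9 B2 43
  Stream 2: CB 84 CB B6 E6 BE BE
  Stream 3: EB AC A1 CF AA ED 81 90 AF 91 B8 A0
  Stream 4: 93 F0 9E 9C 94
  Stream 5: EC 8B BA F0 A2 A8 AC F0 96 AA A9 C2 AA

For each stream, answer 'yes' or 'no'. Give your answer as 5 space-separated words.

Stream 1: decodes cleanly. VALID
Stream 2: decodes cleanly. VALID
Stream 3: error at byte offset 8. INVALID
Stream 4: error at byte offset 0. INVALID
Stream 5: decodes cleanly. VALID

Answer: yes yes no no yes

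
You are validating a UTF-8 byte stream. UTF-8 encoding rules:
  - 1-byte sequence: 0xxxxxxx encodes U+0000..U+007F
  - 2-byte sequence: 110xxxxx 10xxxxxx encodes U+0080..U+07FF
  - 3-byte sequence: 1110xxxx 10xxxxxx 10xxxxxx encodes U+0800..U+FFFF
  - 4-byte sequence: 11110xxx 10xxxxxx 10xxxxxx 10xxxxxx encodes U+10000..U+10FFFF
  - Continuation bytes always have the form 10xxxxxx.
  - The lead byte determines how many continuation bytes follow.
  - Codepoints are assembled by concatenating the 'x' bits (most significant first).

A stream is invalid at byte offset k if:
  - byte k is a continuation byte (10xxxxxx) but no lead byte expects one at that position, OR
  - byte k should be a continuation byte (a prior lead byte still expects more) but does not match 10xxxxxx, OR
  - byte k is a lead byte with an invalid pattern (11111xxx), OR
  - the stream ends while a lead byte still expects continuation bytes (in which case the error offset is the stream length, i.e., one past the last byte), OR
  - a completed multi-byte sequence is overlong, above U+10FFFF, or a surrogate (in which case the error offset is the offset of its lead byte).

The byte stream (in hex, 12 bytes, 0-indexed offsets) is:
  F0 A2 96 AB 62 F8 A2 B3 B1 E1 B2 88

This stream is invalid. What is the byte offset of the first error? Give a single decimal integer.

Answer: 5

Derivation:
Byte[0]=F0: 4-byte lead, need 3 cont bytes. acc=0x0
Byte[1]=A2: continuation. acc=(acc<<6)|0x22=0x22
Byte[2]=96: continuation. acc=(acc<<6)|0x16=0x896
Byte[3]=AB: continuation. acc=(acc<<6)|0x2B=0x225AB
Completed: cp=U+225AB (starts at byte 0)
Byte[4]=62: 1-byte ASCII. cp=U+0062
Byte[5]=F8: INVALID lead byte (not 0xxx/110x/1110/11110)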